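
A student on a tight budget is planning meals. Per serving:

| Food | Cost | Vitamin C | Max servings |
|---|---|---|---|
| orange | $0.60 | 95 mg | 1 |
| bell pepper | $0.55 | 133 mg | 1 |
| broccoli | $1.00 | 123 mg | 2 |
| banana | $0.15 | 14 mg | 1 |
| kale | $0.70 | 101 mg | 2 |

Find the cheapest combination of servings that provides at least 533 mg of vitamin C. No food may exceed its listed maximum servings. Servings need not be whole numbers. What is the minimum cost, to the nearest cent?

Cost per mg of vitamin C: bell pepper $0.0041, orange $0.0063, kale $0.0069, broccoli $0.0081, banana $0.0107.
Take 1 serving of bell pepper: +133.0 mg vitamin C for $0.55 (total $0.55, still need 400.0 mg).
Take 1 serving of orange: +95.0 mg vitamin C for $0.60 (total $1.15, still need 305.0 mg).
Take 2 servings of kale: +202.0 mg vitamin C for $1.40 (total $2.55, still need 103.0 mg).
Take 0.8374 servings of broccoli: +103.0 mg vitamin C for $0.84 (total $3.39, still need 0.0 mg).
Filling from the cheapest source first is optimal under one linear minimum: $3.39.

$3.39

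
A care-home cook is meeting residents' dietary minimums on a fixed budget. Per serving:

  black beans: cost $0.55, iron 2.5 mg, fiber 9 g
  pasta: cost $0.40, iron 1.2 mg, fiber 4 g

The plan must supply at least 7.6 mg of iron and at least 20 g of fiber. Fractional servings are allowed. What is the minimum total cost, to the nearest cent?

This is a tiny linear program; its minimum lies at a vertex of the feasible set. List the vertices and price them.
black beans only: max(7.6/2.5, 20/9) = 3.04 servings → $1.67.
pasta only: max(7.6/1.2, 20/4) = 6.333 servings → $2.53.
black beans + pasta with both targets exact would need a negative amount; discard.
So the least-cost plan costs $1.67.

$1.67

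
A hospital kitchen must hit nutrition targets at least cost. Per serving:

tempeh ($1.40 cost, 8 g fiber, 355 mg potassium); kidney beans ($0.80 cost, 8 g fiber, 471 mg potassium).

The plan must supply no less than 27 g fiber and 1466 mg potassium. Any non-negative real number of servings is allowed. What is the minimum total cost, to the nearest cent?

tempeh only: max(27/8, 1466/355) = 4.13 servings → $5.78.
kidney beans only: max(27/8, 1466/471) = 3.375 servings → $2.70.
tempeh + kidney beans with both tight: 1.066 servings and 2.309 servings → $3.34.
The minimum over all feasible corners is $2.70.

$2.70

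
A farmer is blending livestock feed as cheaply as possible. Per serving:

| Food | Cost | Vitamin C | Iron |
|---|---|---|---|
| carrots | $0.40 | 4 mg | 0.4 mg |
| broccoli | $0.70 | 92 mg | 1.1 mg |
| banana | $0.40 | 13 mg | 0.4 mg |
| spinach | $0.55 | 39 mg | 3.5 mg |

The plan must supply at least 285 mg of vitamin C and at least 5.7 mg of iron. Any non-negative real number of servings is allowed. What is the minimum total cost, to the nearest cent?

$2.36

A basic optimal solution has at most two foods positive. Try each food alone and each pair with both targets met exactly.
carrots only: max(285/4, 5.7/0.4) = 71.25 servings → $28.50.
broccoli only: max(285/92, 5.7/1.1) = 5.182 servings → $3.63.
banana only: max(285/13, 5.7/0.4) = 21.92 servings → $8.77.
spinach only: max(285/39, 5.7/3.5) = 7.308 servings → $4.02.
carrots + broccoli with both tight: 6.509 servings and 2.815 servings → $4.57.
carrots + banana: the both-tight solution has a negative serving — not a feasible corner.
carrots + spinach: the both-tight solution has a negative serving — not a feasible corner.
broccoli + banana with both tight: 1.773 servings and 9.373 servings → $4.99.
broccoli + spinach with both tight: 2.777 servings and 0.7556 servings → $2.36.
banana + spinach with both targets exact would need a negative amount; discard.
The minimum over all feasible corners is $2.36.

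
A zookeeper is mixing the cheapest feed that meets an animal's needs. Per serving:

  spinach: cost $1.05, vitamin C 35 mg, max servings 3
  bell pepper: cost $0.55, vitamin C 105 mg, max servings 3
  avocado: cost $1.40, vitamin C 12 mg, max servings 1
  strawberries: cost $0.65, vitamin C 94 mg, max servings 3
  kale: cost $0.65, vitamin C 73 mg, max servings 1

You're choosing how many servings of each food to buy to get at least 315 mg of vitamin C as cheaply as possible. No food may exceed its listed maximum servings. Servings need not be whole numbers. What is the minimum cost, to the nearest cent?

Cost per mg of vitamin C: bell pepper $0.0052, strawberries $0.0069, kale $0.0089, spinach $0.0300, avocado $0.1167.
Take 3 servings of bell pepper: +315.0 mg vitamin C for $1.65 (total $1.65, still need 0.0 mg).
Filling from the cheapest source first is optimal under one linear minimum: $1.65.

$1.65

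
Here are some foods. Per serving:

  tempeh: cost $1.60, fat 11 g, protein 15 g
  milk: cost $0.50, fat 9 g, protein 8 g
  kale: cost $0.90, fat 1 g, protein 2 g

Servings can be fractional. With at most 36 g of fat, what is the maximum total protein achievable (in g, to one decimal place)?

Protein per g fat: kale 2, tempeh 1.364, milk 0.8889.
With no serving limits, spend the whole fat allowance on kale: 36 g / 1 g × 2 g = 72.0 g.

72.0 g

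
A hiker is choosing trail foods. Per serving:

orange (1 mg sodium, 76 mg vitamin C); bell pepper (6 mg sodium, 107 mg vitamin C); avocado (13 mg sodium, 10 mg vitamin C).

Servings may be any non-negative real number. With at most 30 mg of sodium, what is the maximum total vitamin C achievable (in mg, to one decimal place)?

2280.0 mg

Vitamin C per mg sodium: orange 76, bell pepper 17.83, avocado 0.7692.
With no serving limits, spend the whole sodium allowance on orange: 30 mg / 1 mg × 76 mg = 2280.0 mg.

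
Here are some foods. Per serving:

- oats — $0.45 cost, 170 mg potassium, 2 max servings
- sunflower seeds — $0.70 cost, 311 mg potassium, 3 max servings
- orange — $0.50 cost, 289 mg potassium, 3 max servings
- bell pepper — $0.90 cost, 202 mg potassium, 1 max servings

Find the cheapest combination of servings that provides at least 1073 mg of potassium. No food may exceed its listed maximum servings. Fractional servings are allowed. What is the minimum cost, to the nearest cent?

Cost per mg of potassium: orange $0.0017, sunflower seeds $0.0023, oats $0.0026, bell pepper $0.0045.
Take 3 servings of orange: +867.0 mg potassium for $1.50 (total $1.50, still need 206.0 mg).
Take 0.6624 servings of sunflower seeds: +206.0 mg potassium for $0.46 (total $1.96, still need 0.0 mg).
Filling from the cheapest source first is optimal under one linear minimum: $1.96.

$1.96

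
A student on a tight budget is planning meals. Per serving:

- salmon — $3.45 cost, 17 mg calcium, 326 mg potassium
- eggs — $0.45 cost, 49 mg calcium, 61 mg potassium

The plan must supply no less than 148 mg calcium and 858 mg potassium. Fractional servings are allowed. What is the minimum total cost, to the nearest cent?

salmon only: max(148/17, 858/326) = 8.706 servings → $30.04.
eggs only: max(148/49, 858/61) = 14.07 servings → $6.33.
salmon + eggs with both tight: 2.21 servings and 2.254 servings → $8.64.
Cheapest feasible corner: $6.33.

$6.33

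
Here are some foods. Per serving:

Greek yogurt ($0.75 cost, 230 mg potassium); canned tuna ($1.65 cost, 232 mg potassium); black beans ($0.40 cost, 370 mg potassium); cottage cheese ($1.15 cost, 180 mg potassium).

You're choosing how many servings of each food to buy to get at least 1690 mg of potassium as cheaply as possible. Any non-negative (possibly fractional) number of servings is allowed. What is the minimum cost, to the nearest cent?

Cost per mg of potassium: black beans $0.0011, Greek yogurt $0.0033, cottage cheese $0.0064, canned tuna $0.0071.
With no serving limits, use only black beans: 1690 mg / 370 mg = 4.568 servings × $0.40 = $1.83.

$1.83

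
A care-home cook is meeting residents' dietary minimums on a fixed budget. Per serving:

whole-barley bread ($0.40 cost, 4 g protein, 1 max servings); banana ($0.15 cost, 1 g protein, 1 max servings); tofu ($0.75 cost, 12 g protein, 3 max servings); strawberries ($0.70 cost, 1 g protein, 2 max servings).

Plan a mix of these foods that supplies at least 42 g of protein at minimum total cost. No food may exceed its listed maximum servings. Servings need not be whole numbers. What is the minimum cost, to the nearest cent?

$3.50

Cost per g of protein: tofu $0.0625, whole-barley bread $0.1000, banana $0.1500, strawberries $0.7000.
Take 3 servings of tofu: +36.0 g protein for $2.25 (total $2.25, still need 6.0 g).
Take 1 serving of whole-barley bread: +4.0 g protein for $0.40 (total $2.65, still need 2.0 g).
Take 1 serving of banana: +1.0 g protein for $0.15 (total $2.80, still need 1.0 g).
Take 1 serving of strawberries: +1.0 g protein for $0.70 (total $3.50, still need 0.0 g).
Filling from the cheapest source first is optimal under one linear minimum: $3.50.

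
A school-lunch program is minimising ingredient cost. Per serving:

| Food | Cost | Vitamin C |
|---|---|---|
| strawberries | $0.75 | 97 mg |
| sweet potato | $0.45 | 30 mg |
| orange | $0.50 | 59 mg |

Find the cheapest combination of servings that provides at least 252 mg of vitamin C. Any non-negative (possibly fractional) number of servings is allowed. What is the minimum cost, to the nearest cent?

Cost per mg of vitamin C: strawberries $0.0077, orange $0.0085, sweet potato $0.0150.
With no serving limits, use only strawberries: 252 mg / 97 mg = 2.598 servings × $0.75 = $1.95.

$1.95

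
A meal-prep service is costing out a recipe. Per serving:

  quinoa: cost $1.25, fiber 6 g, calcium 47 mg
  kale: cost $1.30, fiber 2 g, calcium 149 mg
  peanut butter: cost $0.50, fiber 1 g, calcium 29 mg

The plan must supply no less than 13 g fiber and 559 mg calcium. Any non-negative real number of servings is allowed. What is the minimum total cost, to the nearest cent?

quinoa only: max(13/6, 559/47) = 11.89 servings → $14.87.
kale only: max(13/2, 559/149) = 6.5 servings → $8.45.
peanut butter only: max(13/1, 559/29) = 19.28 servings → $9.64.
quinoa + kale with both tight: 1.024 servings and 3.429 servings → $5.74.
quinoa + peanut butter: intersection lies outside the first quadrant.
kale + peanut butter with both tight: 2 servings and 9 servings → $7.10.
So the least-cost plan costs $5.74.

$5.74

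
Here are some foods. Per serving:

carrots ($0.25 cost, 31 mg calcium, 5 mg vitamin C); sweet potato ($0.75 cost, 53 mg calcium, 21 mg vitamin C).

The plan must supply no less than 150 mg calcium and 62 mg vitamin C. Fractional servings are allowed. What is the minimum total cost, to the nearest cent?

At the optimum either one food covers both requirements or two foods hit both targets exactly; no other combination can be cheaper.
carrots only: max(150/31, 62/5) = 12.4 servings → $3.10.
sweet potato only: max(150/53, 62/21) = 2.952 servings → $2.21.
carrots + sweet potato with both targets exact would need a negative amount; discard.
So the least-cost plan costs $2.21.

$2.21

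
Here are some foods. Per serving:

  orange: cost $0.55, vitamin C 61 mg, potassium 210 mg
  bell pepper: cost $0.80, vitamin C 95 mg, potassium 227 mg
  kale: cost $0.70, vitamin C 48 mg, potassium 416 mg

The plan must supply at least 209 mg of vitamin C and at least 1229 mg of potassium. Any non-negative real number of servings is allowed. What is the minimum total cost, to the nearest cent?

$2.43

At the optimum either one food covers both requirements or two foods hit both targets exactly; no other combination can be cheaper.
orange only: max(209/61, 1229/210) = 5.852 servings → $3.22.
bell pepper only: max(209/95, 1229/227) = 5.414 servings → $4.33.
kale only: max(209/48, 1229/416) = 4.354 servings → $3.05.
orange + bell pepper: intersection lies outside the first quadrant.
orange + kale with both tight: 1.827 servings and 2.032 servings → $2.43.
bell pepper + kale with both tight: 0.9765 servings and 2.421 servings → $2.48.
Cheapest feasible corner: $2.43.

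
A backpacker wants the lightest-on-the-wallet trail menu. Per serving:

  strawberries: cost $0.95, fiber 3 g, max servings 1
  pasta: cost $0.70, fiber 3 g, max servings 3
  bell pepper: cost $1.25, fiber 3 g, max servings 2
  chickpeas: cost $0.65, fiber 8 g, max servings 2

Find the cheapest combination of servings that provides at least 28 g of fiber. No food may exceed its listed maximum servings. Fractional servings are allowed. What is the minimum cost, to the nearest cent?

Cost per g of fiber: chickpeas $0.0813, pasta $0.2333, strawberries $0.3167, bell pepper $0.4167.
Take 2 servings of chickpeas: +16.0 g fiber for $1.30 (total $1.30, still need 12.0 g).
Take 3 servings of pasta: +9.0 g fiber for $2.10 (total $3.40, still need 3.0 g).
Take 1 serving of strawberries: +3.0 g fiber for $0.95 (total $4.35, still need 0.0 g).
Greedy by cheapest-per-g is optimal for a single linear constraint, so the minimum cost is $4.35.

$4.35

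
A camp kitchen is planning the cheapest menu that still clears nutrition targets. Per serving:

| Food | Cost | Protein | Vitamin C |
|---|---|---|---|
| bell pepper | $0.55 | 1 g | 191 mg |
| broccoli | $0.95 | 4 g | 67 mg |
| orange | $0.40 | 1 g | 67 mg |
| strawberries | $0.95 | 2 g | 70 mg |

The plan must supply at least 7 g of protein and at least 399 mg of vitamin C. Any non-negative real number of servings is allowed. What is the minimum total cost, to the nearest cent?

For a min-cost LP with two ≥-constraints, a basic feasible solution has at most two positive variables.
bell pepper only: max(7/1, 399/191) = 7 servings → $3.85.
broccoli only: max(7/4, 399/67) = 5.955 servings → $5.66.
orange only: max(7/1, 399/67) = 7 servings → $2.80.
strawberries only: max(7/2, 399/70) = 5.7 servings → $5.42.
bell pepper + broccoli with both tight: 1.617 servings and 1.346 servings → $2.17.
bell pepper + orange: intersection lies outside the first quadrant.
bell pepper + strawberries with both tight: 0.9872 servings and 3.006 servings → $3.40.
broccoli + orange with both tight: 0.3483 servings and 5.607 servings → $2.57.
broccoli + strawberries: intersection lies outside the first quadrant.
orange + strawberries with both tight: 4.812 servings and 1.094 servings → $2.96.
Cheapest feasible corner: $2.17.

$2.17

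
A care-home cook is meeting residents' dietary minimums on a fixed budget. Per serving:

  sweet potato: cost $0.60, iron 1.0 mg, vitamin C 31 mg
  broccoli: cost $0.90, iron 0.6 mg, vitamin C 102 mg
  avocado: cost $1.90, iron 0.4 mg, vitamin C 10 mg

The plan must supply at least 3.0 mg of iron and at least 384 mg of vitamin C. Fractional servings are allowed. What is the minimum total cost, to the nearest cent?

Minimising a linear cost over {iron ≥ 3.0, vitamin C ≥ 384, servings ≥ 0} — the optimum is at a vertex, using one or two foods.
sweet potato only: max(3.0/1.0, 384/31) = 12.39 servings → $7.43.
broccoli only: max(3.0/0.6, 384/102) = 5 servings → $4.50.
avocado only: max(3.0/0.4, 384/10) = 38.4 servings → $72.96.
sweet potato + broccoli with both tight: 0.9065 servings and 3.489 servings → $3.68.
sweet potato + avocado: intersection lies outside the first quadrant.
broccoli + avocado with both tight: 3.552 servings and 2.172 servings → $7.32.
So the least-cost plan costs $3.68.

$3.68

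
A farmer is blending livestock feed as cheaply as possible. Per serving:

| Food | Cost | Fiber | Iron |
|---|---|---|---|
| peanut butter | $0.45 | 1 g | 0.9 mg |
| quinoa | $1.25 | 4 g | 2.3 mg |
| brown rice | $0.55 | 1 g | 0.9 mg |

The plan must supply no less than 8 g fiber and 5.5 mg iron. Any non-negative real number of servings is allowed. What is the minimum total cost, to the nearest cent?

$2.88

Minimising a linear cost over {fiber ≥ 8, iron ≥ 5.5, servings ≥ 0} — the optimum is at a vertex, using one or two foods.
peanut butter only: max(8/1, 5.5/0.9) = 8 servings → $3.60.
quinoa only: max(8/4, 5.5/2.3) = 2.391 servings → $2.99.
brown rice only: max(8/1, 5.5/0.9) = 8 servings → $4.40.
peanut butter + quinoa with both tight: 2.769 servings and 1.308 servings → $2.88.
peanut butter + brown rice (both tight): parallel constraints — no distinct corner.
quinoa + brown rice with both tight: 1.308 servings and 2.769 servings → $3.16.
The minimum over all feasible corners is $2.88.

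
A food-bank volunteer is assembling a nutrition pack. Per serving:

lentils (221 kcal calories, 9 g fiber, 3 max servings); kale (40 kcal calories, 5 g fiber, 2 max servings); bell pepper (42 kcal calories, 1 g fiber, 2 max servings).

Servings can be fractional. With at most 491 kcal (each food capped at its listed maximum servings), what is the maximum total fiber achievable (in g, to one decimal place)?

Fiber per kcal: kale 0.125, lentils 0.04072, bell pepper 0.02381.
Take 2 servings of kale: uses 80 kcal, +10.0 g fiber (running total 10.0 g).
Take 1.86 servings of lentils: uses 411 kcal, +16.7 g fiber (running total 26.7 g).
Greedy by best ratio exhausts the calories allowance optimally: 26.7 g.

26.7 g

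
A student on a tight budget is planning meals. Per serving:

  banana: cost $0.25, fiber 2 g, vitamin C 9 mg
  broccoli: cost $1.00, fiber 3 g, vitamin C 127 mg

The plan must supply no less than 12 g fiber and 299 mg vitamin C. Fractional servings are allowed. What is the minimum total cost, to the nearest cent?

$2.85

A basic optimal solution has at most two foods positive. Try each food alone and each pair with both targets met exactly.
banana only: max(12/2, 299/9) = 33.22 servings → $8.31.
broccoli only: max(12/3, 299/127) = 4 servings → $4.00.
banana + broccoli with both tight: 2.762 servings and 2.159 servings → $2.85.
So the least-cost plan costs $2.85.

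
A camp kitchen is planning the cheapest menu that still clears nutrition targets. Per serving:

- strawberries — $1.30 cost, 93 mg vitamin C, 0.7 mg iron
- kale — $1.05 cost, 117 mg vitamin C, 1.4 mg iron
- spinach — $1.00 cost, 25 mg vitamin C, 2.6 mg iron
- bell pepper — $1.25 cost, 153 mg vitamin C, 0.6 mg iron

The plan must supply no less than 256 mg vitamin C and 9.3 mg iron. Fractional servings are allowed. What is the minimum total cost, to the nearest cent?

Minimising a linear cost over {vitamin C ≥ 256, iron ≥ 9.3, servings ≥ 0} — the optimum is at a vertex, using one or two foods.
strawberries only: max(256/93, 9.3/0.7) = 13.29 servings → $17.27.
kale only: max(256/117, 9.3/1.4) = 6.643 servings → $6.97.
spinach only: max(256/25, 9.3/2.6) = 10.24 servings → $10.24.
bell pepper only: max(256/153, 9.3/0.6) = 15.5 servings → $19.38.
strawberries + kale with both targets exact would need a negative amount; discard.
strawberries + spinach with both tight: 1.931 servings and 3.057 servings → $5.57.
strawberries + bell pepper with both targets exact would need a negative amount; discard.
kale + spinach with both tight: 1.609 servings and 2.711 servings → $4.40.
kale + bell pepper with both targets exact would need a negative amount; discard.
spinach + bell pepper with both tight: 3.316 servings and 1.131 servings → $4.73.
The minimum over all feasible corners is $4.40.

$4.40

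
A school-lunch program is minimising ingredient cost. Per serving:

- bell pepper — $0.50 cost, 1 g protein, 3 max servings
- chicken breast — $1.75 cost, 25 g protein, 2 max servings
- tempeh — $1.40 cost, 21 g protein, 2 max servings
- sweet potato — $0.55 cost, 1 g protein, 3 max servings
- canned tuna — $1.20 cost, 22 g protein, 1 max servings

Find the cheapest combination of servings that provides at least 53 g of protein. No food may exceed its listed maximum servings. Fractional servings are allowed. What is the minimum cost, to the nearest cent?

$3.27

Cost per g of protein: canned tuna $0.0545, tempeh $0.0667, chicken breast $0.0700, bell pepper $0.5000, sweet potato $0.5500.
Take 1 serving of canned tuna: +22.0 g protein for $1.20 (total $1.20, still need 31.0 g).
Take 1.476 servings of tempeh: +31.0 g protein for $2.07 (total $3.27, still need 0.0 g).
Greedy by cheapest-per-g is optimal for a single linear constraint, so the minimum cost is $3.27.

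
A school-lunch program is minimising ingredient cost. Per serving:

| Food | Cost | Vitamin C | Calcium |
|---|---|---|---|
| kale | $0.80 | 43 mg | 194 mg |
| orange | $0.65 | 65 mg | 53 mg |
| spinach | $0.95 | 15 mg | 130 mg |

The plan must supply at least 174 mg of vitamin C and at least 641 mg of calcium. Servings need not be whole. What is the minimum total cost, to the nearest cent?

$2.90

At the optimum either one food covers both requirements or two foods hit both targets exactly; no other combination can be cheaper.
kale only: max(174/43, 641/194) = 4.047 servings → $3.24.
orange only: max(174/65, 641/53) = 12.09 servings → $7.86.
spinach only: max(174/15, 641/130) = 11.6 servings → $11.02.
kale + orange with both tight: 3.14 servings and 0.5995 servings → $2.90.
kale + spinach: the both-tight solution has a negative serving — not a feasible corner.
orange + spinach with both tight: 1.699 servings and 4.238 servings → $5.13.
Cheapest feasible corner: $2.90.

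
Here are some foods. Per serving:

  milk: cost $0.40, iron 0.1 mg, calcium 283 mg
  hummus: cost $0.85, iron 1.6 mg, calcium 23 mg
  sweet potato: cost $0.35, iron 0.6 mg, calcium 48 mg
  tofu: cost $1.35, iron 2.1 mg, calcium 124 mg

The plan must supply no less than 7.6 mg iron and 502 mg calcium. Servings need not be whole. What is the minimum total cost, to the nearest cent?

A basic optimal solution has at most two foods positive. Try each food alone and each pair with both targets met exactly.
milk only: max(7.6/0.1, 502/283) = 76 servings → $30.40.
hummus only: max(7.6/1.6, 502/23) = 21.83 servings → $18.55.
sweet potato only: max(7.6/0.6, 502/48) = 12.67 servings → $4.43.
tofu only: max(7.6/2.1, 502/124) = 4.048 servings → $5.47.
milk + hummus with both tight: 1.395 servings and 4.663 servings → $4.52.
milk + sweet potato with both targets exact would need a negative amount; discard.
milk + tofu with both tight: 0.1921 servings and 3.61 servings → $4.95.
hummus + sweet potato with both tight: 1.01 servings and 9.975 servings → $4.35.
hummus + tofu: the both-tight solution has a negative serving — not a feasible corner.
sweet potato + tofu with both tight: 4.235 servings and 2.409 servings → $4.73.
The minimum over all feasible corners is $4.35.

$4.35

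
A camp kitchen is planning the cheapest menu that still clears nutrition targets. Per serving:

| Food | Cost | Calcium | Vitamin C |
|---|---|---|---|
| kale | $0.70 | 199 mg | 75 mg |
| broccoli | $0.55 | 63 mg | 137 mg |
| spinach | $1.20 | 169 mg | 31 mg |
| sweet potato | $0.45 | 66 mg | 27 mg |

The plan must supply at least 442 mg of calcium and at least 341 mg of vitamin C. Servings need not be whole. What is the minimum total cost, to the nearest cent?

Minimising a linear cost over {calcium ≥ 442, vitamin C ≥ 341, servings ≥ 0} — the optimum is at a vertex, using one or two foods.
kale only: max(442/199, 341/75) = 4.547 servings → $3.18.
broccoli only: max(442/63, 341/137) = 7.016 servings → $3.86.
spinach only: max(442/169, 341/31) = 11 servings → $13.20.
sweet potato only: max(442/66, 341/27) = 12.63 servings → $5.68.
kale + broccoli with both tight: 1.734 servings and 1.54 servings → $2.06.
kale + spinach: the both-tight solution has a negative serving — not a feasible corner.
kale + sweet potato with both targets exact would need a negative amount; discard.
broccoli + spinach with both tight: 2.072 servings and 1.843 servings → $3.35.
broccoli + sweet potato with both tight: 1.44 servings and 5.322 servings → $3.19.
spinach + sweet potato: intersection lies outside the first quadrant.
The minimum over all feasible corners is $2.06.

$2.06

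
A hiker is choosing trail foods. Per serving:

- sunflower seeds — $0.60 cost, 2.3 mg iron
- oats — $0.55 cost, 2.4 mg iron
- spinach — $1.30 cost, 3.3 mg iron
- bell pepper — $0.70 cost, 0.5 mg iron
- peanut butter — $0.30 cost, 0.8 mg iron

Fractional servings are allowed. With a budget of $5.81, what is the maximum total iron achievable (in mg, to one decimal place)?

Iron per dollar: oats 4.364, sunflower seeds 3.833, peanut butter 2.667, spinach 2.538, bell pepper 0.7143.
With no serving limits, spend the whole cost allowance on oats: $5.81 / $0.55 × 2.4 mg = 25.4 mg.

25.4 mg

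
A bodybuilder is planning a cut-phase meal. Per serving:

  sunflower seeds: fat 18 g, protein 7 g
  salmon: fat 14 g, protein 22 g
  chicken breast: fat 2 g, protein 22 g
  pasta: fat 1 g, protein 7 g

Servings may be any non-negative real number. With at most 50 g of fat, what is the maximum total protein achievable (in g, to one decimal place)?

Protein per g fat: chicken breast 11, pasta 7, salmon 1.571, sunflower seeds 0.3889.
With no serving limits, spend the whole fat allowance on chicken breast: 50 g / 2 g × 22 g = 550.0 g.

550.0 g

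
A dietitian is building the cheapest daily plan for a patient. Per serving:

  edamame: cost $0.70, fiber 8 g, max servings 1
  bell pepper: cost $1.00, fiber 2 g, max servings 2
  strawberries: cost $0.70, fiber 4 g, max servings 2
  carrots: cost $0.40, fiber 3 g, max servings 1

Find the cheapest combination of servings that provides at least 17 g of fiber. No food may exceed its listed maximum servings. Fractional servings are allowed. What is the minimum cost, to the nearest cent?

Cost per g of fiber: edamame $0.0875, carrots $0.1333, strawberries $0.1750, bell pepper $0.5000.
Take 1 serving of edamame: +8.0 g fiber for $0.70 (total $0.70, still need 9.0 g).
Take 1 serving of carrots: +3.0 g fiber for $0.40 (total $1.10, still need 6.0 g).
Take 1.5 servings of strawberries: +6.0 g fiber for $1.05 (total $2.15, still need 0.0 g).
Greedy by cheapest-per-g is optimal for a single linear constraint, so the minimum cost is $2.15.

$2.15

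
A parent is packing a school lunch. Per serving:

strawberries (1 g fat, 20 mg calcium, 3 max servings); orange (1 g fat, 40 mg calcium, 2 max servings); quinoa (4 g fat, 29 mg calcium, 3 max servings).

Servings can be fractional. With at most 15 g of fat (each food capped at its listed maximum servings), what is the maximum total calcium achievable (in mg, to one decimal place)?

212.5 mg

Calcium per g fat: orange 40, strawberries 20, quinoa 7.25.
Take 2 servings of orange: uses 2 g fat, +80.0 mg calcium (running total 80.0 mg).
Take 3 servings of strawberries: uses 3 g fat, +60.0 mg calcium (running total 140.0 mg).
Take 2.5 servings of quinoa: uses 10 g fat, +72.5 mg calcium (running total 212.5 mg).
Greedy by best ratio exhausts the fat allowance optimally: 212.5 mg.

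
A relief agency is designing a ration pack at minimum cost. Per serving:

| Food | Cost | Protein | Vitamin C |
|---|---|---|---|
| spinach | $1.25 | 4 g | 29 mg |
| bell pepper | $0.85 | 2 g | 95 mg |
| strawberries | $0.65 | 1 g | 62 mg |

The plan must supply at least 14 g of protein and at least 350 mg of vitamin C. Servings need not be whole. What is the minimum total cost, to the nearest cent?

spinach only: max(14/4, 350/29) = 12.07 servings → $15.09.
bell pepper only: max(14/2, 350/95) = 7 servings → $5.95.
strawberries only: max(14/1, 350/62) = 14 servings → $9.10.
spinach + bell pepper with both tight: 1.957 servings and 3.087 servings → $5.07.
spinach + strawberries with both tight: 2.365 servings and 4.539 servings → $5.91.
bell pepper + strawberries with both targets exact would need a negative amount; discard.
So the least-cost plan costs $5.07.

$5.07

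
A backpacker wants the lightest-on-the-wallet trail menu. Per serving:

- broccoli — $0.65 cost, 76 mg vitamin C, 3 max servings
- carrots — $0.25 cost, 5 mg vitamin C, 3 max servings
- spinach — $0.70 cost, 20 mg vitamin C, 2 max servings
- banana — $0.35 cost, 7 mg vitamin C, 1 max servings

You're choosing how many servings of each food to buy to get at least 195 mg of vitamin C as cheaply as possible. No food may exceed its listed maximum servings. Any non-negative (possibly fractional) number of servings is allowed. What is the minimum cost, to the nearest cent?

Cost per mg of vitamin C: broccoli $0.0086, spinach $0.0350, carrots $0.0500, banana $0.0500.
Take 2.566 servings of broccoli: +195.0 mg vitamin C for $1.67 (total $1.67, still need 0.0 mg).
Filling from the cheapest source first is optimal under one linear minimum: $1.67.

$1.67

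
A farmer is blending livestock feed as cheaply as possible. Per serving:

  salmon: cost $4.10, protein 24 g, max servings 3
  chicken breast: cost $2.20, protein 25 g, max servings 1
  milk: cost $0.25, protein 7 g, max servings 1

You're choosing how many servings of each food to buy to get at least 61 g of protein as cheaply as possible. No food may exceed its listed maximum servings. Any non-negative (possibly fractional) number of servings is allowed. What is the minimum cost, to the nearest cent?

Cost per g of protein: milk $0.0357, chicken breast $0.0880, salmon $0.1708.
Take 1 serving of milk: +7.0 g protein for $0.25 (total $0.25, still need 54.0 g).
Take 1 serving of chicken breast: +25.0 g protein for $2.20 (total $2.45, still need 29.0 g).
Take 1.208 servings of salmon: +29.0 g protein for $4.95 (total $7.40, still need 0.0 g).
Filling from the cheapest source first is optimal under one linear minimum: $7.40.

$7.40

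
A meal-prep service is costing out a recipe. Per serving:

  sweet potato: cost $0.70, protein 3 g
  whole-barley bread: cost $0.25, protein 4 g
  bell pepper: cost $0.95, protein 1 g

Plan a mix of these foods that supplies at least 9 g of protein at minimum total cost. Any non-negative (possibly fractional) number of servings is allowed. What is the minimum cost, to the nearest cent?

Cost per g of protein: whole-barley bread $0.0625, sweet potato $0.2333, bell pepper $0.9500.
With no serving limits, use only whole-barley bread: 9 g / 4 g = 2.25 servings × $0.25 = $0.56.

$0.56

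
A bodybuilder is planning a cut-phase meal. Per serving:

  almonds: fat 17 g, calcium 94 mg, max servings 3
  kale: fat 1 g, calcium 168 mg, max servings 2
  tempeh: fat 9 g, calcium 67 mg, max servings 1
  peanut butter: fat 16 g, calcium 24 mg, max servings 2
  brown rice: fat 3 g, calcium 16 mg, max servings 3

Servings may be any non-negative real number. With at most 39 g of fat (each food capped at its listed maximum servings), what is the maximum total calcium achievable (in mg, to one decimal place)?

557.8 mg

Calcium per g fat: kale 168, tempeh 7.444, almonds 5.529, brown rice 5.333, peanut butter 1.5.
Take 2 servings of kale: uses 2 g fat, +336.0 mg calcium (running total 336.0 mg).
Take 1 serving of tempeh: uses 9 g fat, +67.0 mg calcium (running total 403.0 mg).
Take 1.647 servings of almonds: uses 28 g fat, +154.8 mg calcium (running total 557.8 mg).
Filling greedily by calcium-per-g fat is optimal for one linear limit, giving 557.8 mg.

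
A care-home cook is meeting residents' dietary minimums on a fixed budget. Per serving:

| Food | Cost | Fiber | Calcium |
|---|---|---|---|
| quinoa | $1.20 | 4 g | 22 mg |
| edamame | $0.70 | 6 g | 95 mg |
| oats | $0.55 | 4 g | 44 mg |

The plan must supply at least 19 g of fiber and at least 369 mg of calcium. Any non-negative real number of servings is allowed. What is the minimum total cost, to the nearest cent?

For a min-cost LP with two ≥-constraints, a basic feasible solution has at most two positive variables.
quinoa only: max(19/4, 369/22) = 16.77 servings → $20.13.
edamame only: max(19/6, 369/95) = 3.884 servings → $2.72.
oats only: max(19/4, 369/44) = 8.386 servings → $4.61.
quinoa + edamame: intersection lies outside the first quadrant.
quinoa + oats with both targets exact would need a negative amount; discard.
edamame + oats with both targets exact would need a negative amount; discard.
The minimum over all feasible corners is $2.72.

$2.72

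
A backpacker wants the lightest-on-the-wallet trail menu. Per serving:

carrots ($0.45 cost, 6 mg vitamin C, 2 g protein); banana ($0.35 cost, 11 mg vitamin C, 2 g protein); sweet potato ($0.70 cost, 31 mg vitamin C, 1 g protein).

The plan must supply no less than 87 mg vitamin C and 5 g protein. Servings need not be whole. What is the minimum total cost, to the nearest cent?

Check every corner: each single food scaled to meet both minima, and each pair solved so both constraints bind.
carrots only: max(87/6, 5/2) = 14.5 servings → $6.53.
banana only: max(87/11, 5/2) = 7.909 servings → $2.77.
sweet potato only: max(87/31, 5/1) = 5 servings → $3.50.
carrots + banana: intersection lies outside the first quadrant.
carrots + sweet potato with both tight: 1.214 servings and 2.571 servings → $2.35.
banana + sweet potato with both tight: 1.333 servings and 2.333 servings → $2.10.
Cheapest feasible corner: $2.10.

$2.10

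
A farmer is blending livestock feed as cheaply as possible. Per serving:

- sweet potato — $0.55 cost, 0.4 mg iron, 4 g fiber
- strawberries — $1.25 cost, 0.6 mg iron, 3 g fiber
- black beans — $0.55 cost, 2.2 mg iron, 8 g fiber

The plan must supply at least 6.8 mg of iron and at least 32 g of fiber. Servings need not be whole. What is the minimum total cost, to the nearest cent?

At the optimum either one food covers both requirements or two foods hit both targets exactly; no other combination can be cheaper.
sweet potato only: max(6.8/0.4, 32/4) = 17 servings → $9.35.
strawberries only: max(6.8/0.6, 32/3) = 11.33 servings → $14.17.
black beans only: max(6.8/2.2, 32/8) = 4 servings → $2.20.
sweet potato + strawberries: the both-tight solution has a negative serving — not a feasible corner.
sweet potato + black beans with both tight: 2.857 servings and 2.571 servings → $2.99.
strawberries + black beans with both tight: 8.889 servings and 0.6667 servings → $11.48.
The minimum over all feasible corners is $2.20.

$2.20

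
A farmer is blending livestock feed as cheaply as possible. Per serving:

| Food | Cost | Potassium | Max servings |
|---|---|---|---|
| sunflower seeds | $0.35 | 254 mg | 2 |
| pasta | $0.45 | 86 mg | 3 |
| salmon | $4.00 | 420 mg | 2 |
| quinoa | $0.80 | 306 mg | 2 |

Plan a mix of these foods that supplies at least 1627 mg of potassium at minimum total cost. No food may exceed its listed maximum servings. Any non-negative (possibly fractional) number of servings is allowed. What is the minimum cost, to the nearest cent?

$6.02

Cost per mg of potassium: sunflower seeds $0.0014, quinoa $0.0026, pasta $0.0052, salmon $0.0095.
Take 2 servings of sunflower seeds: +508.0 mg potassium for $0.70 (total $0.70, still need 1119.0 mg).
Take 2 servings of quinoa: +612.0 mg potassium for $1.60 (total $2.30, still need 507.0 mg).
Take 3 servings of pasta: +258.0 mg potassium for $1.35 (total $3.65, still need 249.0 mg).
Take 0.5929 servings of salmon: +249.0 mg potassium for $2.37 (total $6.02, still need 0.0 mg).
Filling from the cheapest source first is optimal under one linear minimum: $6.02.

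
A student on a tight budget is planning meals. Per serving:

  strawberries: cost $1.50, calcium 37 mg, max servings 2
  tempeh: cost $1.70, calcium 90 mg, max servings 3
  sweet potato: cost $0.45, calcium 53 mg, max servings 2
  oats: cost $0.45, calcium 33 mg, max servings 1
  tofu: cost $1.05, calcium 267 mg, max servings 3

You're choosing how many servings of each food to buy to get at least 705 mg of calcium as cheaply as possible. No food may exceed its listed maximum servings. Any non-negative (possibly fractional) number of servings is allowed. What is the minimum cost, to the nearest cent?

Cost per mg of calcium: tofu $0.0039, sweet potato $0.0085, oats $0.0136, tempeh $0.0189, strawberries $0.0405.
Take 2.64 servings of tofu: +705.0 mg calcium for $2.77 (total $2.77, still need 0.0 mg).
Filling from the cheapest source first is optimal under one linear minimum: $2.77.

$2.77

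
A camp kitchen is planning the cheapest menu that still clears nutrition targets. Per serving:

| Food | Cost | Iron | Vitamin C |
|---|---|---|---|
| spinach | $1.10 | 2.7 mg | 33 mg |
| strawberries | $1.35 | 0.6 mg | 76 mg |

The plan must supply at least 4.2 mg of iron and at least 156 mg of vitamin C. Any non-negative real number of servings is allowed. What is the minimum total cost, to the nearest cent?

$3.40

spinach only: max(4.2/2.7, 156/33) = 4.727 servings → $5.20.
strawberries only: max(4.2/0.6, 156/76) = 7 servings → $9.45.
spinach + strawberries with both tight: 1.217 servings and 1.524 servings → $3.40.
So the least-cost plan costs $3.40.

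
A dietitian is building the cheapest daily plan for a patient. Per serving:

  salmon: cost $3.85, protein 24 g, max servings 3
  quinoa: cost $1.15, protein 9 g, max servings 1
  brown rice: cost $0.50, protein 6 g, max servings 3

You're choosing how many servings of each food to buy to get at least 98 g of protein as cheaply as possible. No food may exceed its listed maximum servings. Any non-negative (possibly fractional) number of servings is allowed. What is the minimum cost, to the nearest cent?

Cost per g of protein: brown rice $0.0833, quinoa $0.1278, salmon $0.1604.
Take 3 servings of brown rice: +18.0 g protein for $1.50 (total $1.50, still need 80.0 g).
Take 1 serving of quinoa: +9.0 g protein for $1.15 (total $2.65, still need 71.0 g).
Take 2.958 servings of salmon: +71.0 g protein for $11.39 (total $14.04, still need 0.0 g).
Filling from the cheapest source first is optimal under one linear minimum: $14.04.

$14.04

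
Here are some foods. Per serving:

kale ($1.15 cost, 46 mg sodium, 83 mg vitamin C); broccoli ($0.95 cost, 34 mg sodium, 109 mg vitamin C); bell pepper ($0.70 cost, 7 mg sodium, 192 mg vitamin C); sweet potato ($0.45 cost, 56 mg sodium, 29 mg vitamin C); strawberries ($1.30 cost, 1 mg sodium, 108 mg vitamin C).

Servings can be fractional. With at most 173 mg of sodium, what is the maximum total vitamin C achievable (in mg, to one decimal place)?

Vitamin C per mg sodium: strawberries 108, bell pepper 27.43, broccoli 3.206, kale 1.804, sweet potato 0.5179.
With no serving limits, spend the whole sodium allowance on strawberries: 173 mg / 1 mg × 108 mg = 18684.0 mg.

18684.0 mg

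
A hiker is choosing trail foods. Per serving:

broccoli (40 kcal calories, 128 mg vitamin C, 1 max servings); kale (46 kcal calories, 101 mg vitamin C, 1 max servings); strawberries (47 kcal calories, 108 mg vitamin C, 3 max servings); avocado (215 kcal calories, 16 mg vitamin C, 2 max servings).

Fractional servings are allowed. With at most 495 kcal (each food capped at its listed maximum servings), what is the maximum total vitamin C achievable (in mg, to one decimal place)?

572.9 mg

Vitamin C per kcal: broccoli 3.2, strawberries 2.298, kale 2.196, avocado 0.07442.
Take 1 serving of broccoli: uses 40 kcal, +128.0 mg vitamin C (running total 128.0 mg).
Take 3 servings of strawberries: uses 141 kcal, +324.0 mg vitamin C (running total 452.0 mg).
Take 1 serving of kale: uses 46 kcal, +101.0 mg vitamin C (running total 553.0 mg).
Take 1.247 servings of avocado: uses 268 kcal, +19.9 mg vitamin C (running total 572.9 mg).
Greedy by best ratio exhausts the calories allowance optimally: 572.9 mg.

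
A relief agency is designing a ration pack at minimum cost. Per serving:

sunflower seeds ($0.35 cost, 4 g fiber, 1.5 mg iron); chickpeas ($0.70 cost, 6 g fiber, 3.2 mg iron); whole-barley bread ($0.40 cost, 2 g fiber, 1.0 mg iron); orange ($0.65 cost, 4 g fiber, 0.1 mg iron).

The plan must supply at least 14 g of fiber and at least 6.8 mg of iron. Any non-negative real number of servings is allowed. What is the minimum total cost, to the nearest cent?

Two binding constraints pin down two serving amounts, so the optimal mix uses at most two foods. The candidates are each food alone (scaled to the tighter of fiber/iron) and each pair with both constraints tight.
sunflower seeds only: max(14/4, 6.8/1.5) = 4.533 servings → $1.59.
chickpeas only: max(14/6, 6.8/3.2) = 2.333 servings → $1.63.
whole-barley bread only: max(14/2, 6.8/1.0) = 7 servings → $2.80.
orange only: max(14/4, 6.8/0.1) = 68 servings → $44.20.
sunflower seeds + chickpeas with both tight: 1.053 servings and 1.632 servings → $1.51.
sunflower seeds + whole-barley bread with both tight: 0.4 servings and 6.2 servings → $2.62.
sunflower seeds + orange: the both-tight solution has a negative serving — not a feasible corner.
chickpeas + whole-barley bread: the both-tight solution has a negative serving — not a feasible corner.
chickpeas + orange with both tight: 2.115 servings and 0.3279 servings → $1.69.
whole-barley bread + orange with both tight: 6.789 servings and 0.1053 servings → $2.78.
The minimum over all feasible corners is $1.51.

$1.51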